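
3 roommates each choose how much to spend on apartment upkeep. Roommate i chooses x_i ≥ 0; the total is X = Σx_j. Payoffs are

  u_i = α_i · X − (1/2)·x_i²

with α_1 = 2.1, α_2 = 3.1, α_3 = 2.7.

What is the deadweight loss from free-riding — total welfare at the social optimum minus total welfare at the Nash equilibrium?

Roommate i's FOC: ∂u_i/∂x_i = α_i − x_i = 0, so x_i* = α_i.
NE contributions = (2.1, 3.1, 2.7); X = 7.9.
W^NE = (Σα)·X − ½Σα_i² = 7.9² − ½·21.31 = 51.755.
Planner sets x_i = Σα_j = 7.9 for every i, so X^SO = 3·7.9 = 23.7.
W^SO = (Σα)·X^SO − ½·3·(Σα)² = (3/2)·7.9² = 93.615.
Deadweight loss = W^SO − W^NE = 41.86.

41.86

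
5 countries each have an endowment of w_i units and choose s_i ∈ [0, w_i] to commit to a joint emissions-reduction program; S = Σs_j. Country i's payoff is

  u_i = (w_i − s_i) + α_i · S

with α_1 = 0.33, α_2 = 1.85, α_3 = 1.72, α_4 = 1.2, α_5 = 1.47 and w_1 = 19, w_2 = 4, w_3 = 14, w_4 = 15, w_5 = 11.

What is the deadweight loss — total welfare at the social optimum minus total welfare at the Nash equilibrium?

∂u_i/∂s_i = α_i − 1, so country i contributes w_i if α_i > 1, else 0.
α_i > 1 for i ∈ {2, 3, 4, 5}; NE contributions (0, 4, 14, 15, 11), S = 44.
W^NE = Σw_i − S^NE + (Σα_i)·S^NE = 63 + 5.57·44 = 308.08.
Planner: ∂(Σu_j)/∂s_i = Σα_j − 1 = 5.57 > 0, so everyone contributes w_i; S^SO = 63, W^SO = 63 + 5.57·63 = 413.91.
Deadweight loss = 105.83.

105.83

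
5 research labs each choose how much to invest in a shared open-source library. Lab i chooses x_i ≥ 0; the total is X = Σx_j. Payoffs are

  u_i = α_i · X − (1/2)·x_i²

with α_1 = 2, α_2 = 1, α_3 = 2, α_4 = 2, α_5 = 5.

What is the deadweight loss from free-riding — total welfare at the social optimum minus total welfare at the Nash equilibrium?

Lab i's FOC: ∂u_i/∂x_i = α_i − x_i = 0, so x_i* = α_i.
NE contributions = (2, 1, 2, 2, 5); X = 12.
W^NE = (Σα)·X − ½Σα_i² = 12² − ½·38 = 125.
Planner sets x_i = Σα_j = 12 for every i, so X^SO = 5·12 = 60.
W^SO = (Σα)·X^SO − ½·5·(Σα)² = (5/2)·12² = 360.
Deadweight loss = W^SO − W^NE = 235.

235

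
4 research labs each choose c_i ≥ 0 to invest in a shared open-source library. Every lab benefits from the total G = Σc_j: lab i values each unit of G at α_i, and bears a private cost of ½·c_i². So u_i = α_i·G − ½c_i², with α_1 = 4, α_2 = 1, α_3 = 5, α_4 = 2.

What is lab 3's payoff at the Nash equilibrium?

47.5

Lab i's FOC: ∂u_i/∂c_i = α_i − c_i = 0, so c_i* = α_i.
NE contributions = (4, 1, 5, 2); G = 12.
u_3 = α_3·G − ½·(c_3)² = 5·12 − ½·5² = 47.5.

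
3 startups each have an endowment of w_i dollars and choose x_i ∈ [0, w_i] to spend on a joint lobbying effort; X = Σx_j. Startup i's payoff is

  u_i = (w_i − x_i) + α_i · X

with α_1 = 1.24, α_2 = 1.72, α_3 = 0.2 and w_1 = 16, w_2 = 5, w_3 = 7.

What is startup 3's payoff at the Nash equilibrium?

∂u_i/∂x_i = α_i − 1, so startup i contributes w_i if α_i > 1, else 0.
α_i > 1 for i ∈ {1, 2}; NE contributions (16, 5, 0), X = 21.
u_3 = (7 − 0) + 0.2·21 = 11.2.

11.2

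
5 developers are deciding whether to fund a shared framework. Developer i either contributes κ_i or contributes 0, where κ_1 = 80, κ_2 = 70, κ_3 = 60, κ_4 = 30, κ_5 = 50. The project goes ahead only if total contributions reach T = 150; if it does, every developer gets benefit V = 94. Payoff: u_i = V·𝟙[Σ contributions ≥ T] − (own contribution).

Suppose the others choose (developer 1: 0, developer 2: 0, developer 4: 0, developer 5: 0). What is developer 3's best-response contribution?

0

Others' total = 0. Even contributing 60 gives 60 < 150: no benefit either way.
Best response: 0.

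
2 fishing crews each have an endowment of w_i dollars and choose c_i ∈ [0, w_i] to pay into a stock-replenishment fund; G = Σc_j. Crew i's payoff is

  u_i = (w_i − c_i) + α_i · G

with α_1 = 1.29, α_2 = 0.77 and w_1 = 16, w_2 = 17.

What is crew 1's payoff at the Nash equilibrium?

∂u_i/∂c_i = α_i − 1, so crew i contributes w_i if α_i > 1, else 0.
α_i > 1 for i ∈ {1}; NE contributions (16, 0), G = 16.
u_1 = (16 − 16) + 1.29·16 = 20.64.

20.64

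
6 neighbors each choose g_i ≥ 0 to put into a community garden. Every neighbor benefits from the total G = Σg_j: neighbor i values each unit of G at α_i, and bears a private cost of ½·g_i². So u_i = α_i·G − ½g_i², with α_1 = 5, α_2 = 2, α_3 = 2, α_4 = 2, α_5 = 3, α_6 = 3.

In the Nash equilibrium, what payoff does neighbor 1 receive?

Neighbor i's FOC: ∂u_i/∂g_i = α_i − g_i = 0, so g_i* = α_i.
NE contributions = (5, 2, 2, 2, 3, 3); G = 17.
u_1 = α_1·G − ½·(g_1)² = 5·17 − ½·5² = 72.5.

72.5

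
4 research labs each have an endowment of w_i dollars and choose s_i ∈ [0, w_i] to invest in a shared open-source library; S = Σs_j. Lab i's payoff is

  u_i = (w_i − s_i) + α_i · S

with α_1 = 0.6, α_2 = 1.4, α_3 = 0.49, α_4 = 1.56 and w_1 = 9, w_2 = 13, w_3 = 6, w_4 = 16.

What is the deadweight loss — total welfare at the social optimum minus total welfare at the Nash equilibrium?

45.75

∂u_i/∂s_i = α_i − 1, so lab i contributes w_i if α_i > 1, else 0.
α_i > 1 for i ∈ {2, 4}; NE contributions (0, 13, 0, 16), S = 29.
W^NE = Σw_i − S^NE + (Σα_i)·S^NE = 44 + 3.05·29 = 132.45.
Planner: ∂(Σu_j)/∂s_i = Σα_j − 1 = 3.05 > 0, so everyone contributes w_i; S^SO = 44, W^SO = 44 + 3.05·44 = 178.2.
Deadweight loss = 45.75.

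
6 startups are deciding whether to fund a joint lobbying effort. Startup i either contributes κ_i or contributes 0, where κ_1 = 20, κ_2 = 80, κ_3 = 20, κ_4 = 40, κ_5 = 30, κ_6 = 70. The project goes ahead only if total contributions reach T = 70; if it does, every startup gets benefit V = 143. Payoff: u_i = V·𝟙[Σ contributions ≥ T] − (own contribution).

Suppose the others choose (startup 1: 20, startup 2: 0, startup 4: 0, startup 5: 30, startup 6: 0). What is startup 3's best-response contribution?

20

Others' total = 50. Contributing 20 brings total to 70 ≥ 70: gain V − κ_3 = 123.
Best response: 20.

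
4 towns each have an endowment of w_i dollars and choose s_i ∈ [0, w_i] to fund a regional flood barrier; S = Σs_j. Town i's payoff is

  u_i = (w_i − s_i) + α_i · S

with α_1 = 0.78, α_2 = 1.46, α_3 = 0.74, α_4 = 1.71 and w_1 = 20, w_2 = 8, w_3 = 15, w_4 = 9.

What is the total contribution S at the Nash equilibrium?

∂u_i/∂s_i = α_i − 1, so town i contributes w_i if α_i > 1, else 0.
α_i > 1 for i ∈ {2, 4}; NE contributions (0, 8, 0, 9), S = 17.

17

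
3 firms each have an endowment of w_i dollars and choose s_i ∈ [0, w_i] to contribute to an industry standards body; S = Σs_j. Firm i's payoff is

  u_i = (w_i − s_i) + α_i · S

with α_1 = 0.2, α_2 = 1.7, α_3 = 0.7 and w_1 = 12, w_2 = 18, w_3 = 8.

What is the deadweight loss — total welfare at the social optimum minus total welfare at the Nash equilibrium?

32

∂u_i/∂s_i = α_i − 1, so firm i contributes w_i if α_i > 1, else 0.
α_i > 1 for i ∈ {2}; NE contributions (0, 18, 0), S = 18.
W^NE = Σw_i − S^NE + (Σα_i)·S^NE = 38 + 1.6·18 = 66.8.
Planner: ∂(Σu_j)/∂s_i = Σα_j − 1 = 1.6 > 0, so everyone contributes w_i; S^SO = 38, W^SO = 38 + 1.6·38 = 98.8.
Deadweight loss = 32.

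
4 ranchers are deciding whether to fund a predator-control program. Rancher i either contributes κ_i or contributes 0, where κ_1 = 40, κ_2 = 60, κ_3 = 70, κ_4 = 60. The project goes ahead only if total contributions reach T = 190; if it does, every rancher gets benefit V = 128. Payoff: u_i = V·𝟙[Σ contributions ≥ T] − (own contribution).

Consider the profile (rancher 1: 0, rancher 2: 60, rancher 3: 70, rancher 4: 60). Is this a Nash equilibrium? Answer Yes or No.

Total = 190 ≥ 190: provided.
Rancher 1 (pledges 0, payoff 128): pledging 40 → total 230, payoff 88. No gain.
Rancher 2 (pledges 60, payoff 68): dropping to 0 → total 130, payoff 0. No gain.
Rancher 3 (pledges 70, payoff 58): dropping to 0 → total 120, payoff 0. No gain.
Rancher 4 (pledges 60, payoff 68): dropping to 0 → total 130, payoff 0. No gain.

Yes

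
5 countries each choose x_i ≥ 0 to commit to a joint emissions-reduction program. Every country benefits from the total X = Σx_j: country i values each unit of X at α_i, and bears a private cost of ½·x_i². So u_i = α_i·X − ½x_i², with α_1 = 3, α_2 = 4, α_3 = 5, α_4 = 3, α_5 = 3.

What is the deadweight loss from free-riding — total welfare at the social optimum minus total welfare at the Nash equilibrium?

Country i's FOC: ∂u_i/∂x_i = α_i − x_i = 0, so x_i* = α_i.
NE contributions = (3, 4, 5, 3, 3); X = 18.
W^NE = (Σα)·X − ½Σα_i² = 18² − ½·68 = 290.
Planner sets x_i = Σα_j = 18 for every i, so X^SO = 5·18 = 90.
W^SO = (Σα)·X^SO − ½·5·(Σα)² = (5/2)·18² = 810.
Deadweight loss = W^SO − W^NE = 520.

520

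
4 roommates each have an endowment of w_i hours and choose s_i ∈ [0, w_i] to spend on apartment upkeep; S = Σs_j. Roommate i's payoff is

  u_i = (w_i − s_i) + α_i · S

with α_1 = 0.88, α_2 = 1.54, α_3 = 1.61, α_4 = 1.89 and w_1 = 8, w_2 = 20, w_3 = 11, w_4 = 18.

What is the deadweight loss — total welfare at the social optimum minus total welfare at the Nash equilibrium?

∂u_i/∂s_i = α_i − 1, so roommate i contributes w_i if α_i > 1, else 0.
α_i > 1 for i ∈ {2, 3, 4}; NE contributions (0, 20, 11, 18), S = 49.
W^NE = Σw_i − S^NE + (Σα_i)·S^NE = 57 + 4.92·49 = 298.08.
Planner: ∂(Σu_j)/∂s_i = Σα_j − 1 = 4.92 > 0, so everyone contributes w_i; S^SO = 57, W^SO = 57 + 4.92·57 = 337.44.
Deadweight loss = 39.36.

39.36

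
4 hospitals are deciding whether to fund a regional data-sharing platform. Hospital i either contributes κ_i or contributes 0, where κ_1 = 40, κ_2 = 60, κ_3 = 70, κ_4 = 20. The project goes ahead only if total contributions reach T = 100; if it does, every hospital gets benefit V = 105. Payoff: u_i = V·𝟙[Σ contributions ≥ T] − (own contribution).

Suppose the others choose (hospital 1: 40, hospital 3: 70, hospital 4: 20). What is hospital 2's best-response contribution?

0

Others' total = 130 ≥ 100; contributing adds cost 60 for no extra benefit.
Best response: 0.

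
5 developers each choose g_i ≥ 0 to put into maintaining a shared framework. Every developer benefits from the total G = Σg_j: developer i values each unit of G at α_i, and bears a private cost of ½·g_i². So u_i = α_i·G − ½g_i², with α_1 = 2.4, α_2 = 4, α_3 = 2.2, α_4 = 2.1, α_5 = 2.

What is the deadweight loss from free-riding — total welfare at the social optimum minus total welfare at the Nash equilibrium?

Developer i's FOC: ∂u_i/∂g_i = α_i − g_i = 0, so g_i* = α_i.
NE contributions = (2.4, 4, 2.2, 2.1, 2); G = 12.7.
W^NE = (Σα)·G − ½Σα_i² = 12.7² − ½·35.01 = 143.785.
Planner sets g_i = Σα_j = 12.7 for every i, so G^SO = 5·12.7 = 63.5.
W^SO = (Σα)·G^SO − ½·5·(Σα)² = (5/2)·12.7² = 403.225.
Deadweight loss = W^SO − W^NE = 259.44.

259.44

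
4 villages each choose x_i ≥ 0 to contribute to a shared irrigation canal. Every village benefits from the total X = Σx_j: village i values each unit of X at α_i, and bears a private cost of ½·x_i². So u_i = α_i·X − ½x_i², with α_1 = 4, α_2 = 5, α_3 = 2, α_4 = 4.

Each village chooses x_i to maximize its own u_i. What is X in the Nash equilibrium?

Village i's FOC: ∂u_i/∂x_i = α_i − x_i = 0, so x_i* = α_i.
NE contributions = (4, 5, 2, 4); X = 15.

15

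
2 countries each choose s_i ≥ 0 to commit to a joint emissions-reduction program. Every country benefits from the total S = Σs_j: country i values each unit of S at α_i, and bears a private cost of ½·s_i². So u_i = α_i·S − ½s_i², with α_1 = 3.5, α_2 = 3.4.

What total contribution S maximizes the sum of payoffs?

13.8

Planner FOC: ∂(Σu_j)/∂s_i = (Σα_j) − s_i = 0, so s_i^SO = Σα_j = 6.9 for every i; S^SO = 13.8.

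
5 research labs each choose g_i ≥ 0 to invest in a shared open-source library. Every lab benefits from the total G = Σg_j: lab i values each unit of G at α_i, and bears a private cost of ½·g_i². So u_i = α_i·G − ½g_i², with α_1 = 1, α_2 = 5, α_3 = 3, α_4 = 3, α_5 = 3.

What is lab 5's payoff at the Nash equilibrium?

Lab i's FOC: ∂u_i/∂g_i = α_i − g_i = 0, so g_i* = α_i.
NE contributions = (1, 5, 3, 3, 3); G = 15.
u_5 = α_5·G − ½·(g_5)² = 3·15 − ½·3² = 40.5.

40.5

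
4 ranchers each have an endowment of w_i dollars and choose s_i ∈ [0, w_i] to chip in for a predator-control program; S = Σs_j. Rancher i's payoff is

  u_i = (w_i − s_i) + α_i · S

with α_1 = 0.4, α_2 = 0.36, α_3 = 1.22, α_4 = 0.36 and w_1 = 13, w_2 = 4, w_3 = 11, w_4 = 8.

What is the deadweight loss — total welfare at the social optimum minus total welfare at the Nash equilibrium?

33.5

∂u_i/∂s_i = α_i − 1, so rancher i contributes w_i if α_i > 1, else 0.
α_i > 1 for i ∈ {3}; NE contributions (0, 0, 11, 0), S = 11.
W^NE = Σw_i − S^NE + (Σα_i)·S^NE = 36 + 1.34·11 = 50.74.
Planner: ∂(Σu_j)/∂s_i = Σα_j − 1 = 1.34 > 0, so everyone contributes w_i; S^SO = 36, W^SO = 36 + 1.34·36 = 84.24.
Deadweight loss = 33.5.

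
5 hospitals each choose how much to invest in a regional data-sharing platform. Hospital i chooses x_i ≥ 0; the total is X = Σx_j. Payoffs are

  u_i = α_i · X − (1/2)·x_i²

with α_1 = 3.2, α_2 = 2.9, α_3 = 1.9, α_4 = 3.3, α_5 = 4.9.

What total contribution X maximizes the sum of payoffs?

Planner FOC: ∂(Σu_j)/∂x_i = (Σα_j) − x_i = 0, so x_i^SO = Σα_j = 16.2 for every i; X^SO = 81.

81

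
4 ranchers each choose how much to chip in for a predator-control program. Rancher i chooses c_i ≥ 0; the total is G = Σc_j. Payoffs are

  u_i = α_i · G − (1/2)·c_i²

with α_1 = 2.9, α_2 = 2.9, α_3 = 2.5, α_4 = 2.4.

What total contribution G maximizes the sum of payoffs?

42.8

Planner FOC: ∂(Σu_j)/∂c_i = (Σα_j) − c_i = 0, so c_i^SO = Σα_j = 10.7 for every i; G^SO = 42.8.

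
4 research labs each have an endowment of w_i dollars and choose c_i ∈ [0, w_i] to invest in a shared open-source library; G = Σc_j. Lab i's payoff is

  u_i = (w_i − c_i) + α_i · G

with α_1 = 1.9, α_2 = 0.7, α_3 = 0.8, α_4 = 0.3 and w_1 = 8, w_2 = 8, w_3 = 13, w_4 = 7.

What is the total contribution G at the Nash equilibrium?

∂u_i/∂c_i = α_i − 1, so lab i contributes w_i if α_i > 1, else 0.
α_i > 1 for i ∈ {1}; NE contributions (8, 0, 0, 0), G = 8.

8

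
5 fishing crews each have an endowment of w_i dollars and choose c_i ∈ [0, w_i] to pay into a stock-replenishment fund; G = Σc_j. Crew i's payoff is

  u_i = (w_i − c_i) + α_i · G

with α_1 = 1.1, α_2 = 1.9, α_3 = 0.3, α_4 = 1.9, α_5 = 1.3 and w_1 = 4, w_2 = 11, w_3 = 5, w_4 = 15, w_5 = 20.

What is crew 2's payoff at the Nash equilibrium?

95

∂u_i/∂c_i = α_i − 1, so crew i contributes w_i if α_i > 1, else 0.
α_i > 1 for i ∈ {1, 2, 4, 5}; NE contributions (4, 11, 0, 15, 20), G = 50.
u_2 = (11 − 11) + 1.9·50 = 95.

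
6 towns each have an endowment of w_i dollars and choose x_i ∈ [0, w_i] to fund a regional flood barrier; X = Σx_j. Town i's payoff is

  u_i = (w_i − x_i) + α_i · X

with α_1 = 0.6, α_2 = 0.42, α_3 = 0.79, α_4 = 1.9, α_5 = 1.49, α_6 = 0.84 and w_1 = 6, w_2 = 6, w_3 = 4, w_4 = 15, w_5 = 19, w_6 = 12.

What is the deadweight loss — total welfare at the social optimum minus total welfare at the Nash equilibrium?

141.12

∂u_i/∂x_i = α_i − 1, so town i contributes w_i if α_i > 1, else 0.
α_i > 1 for i ∈ {4, 5}; NE contributions (0, 0, 0, 15, 19, 0), X = 34.
W^NE = Σw_i − X^NE + (Σα_i)·X^NE = 62 + 5.04·34 = 233.36.
Planner: ∂(Σu_j)/∂x_i = Σα_j − 1 = 5.04 > 0, so everyone contributes w_i; X^SO = 62, W^SO = 62 + 5.04·62 = 374.48.
Deadweight loss = 141.12.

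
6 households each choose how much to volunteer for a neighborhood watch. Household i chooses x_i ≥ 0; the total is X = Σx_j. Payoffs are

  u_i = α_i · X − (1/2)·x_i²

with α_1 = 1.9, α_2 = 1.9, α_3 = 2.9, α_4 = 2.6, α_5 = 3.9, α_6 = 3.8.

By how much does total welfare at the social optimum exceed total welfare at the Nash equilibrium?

604.02

Household i's FOC: ∂u_i/∂x_i = α_i − x_i = 0, so x_i* = α_i.
NE contributions = (1.9, 1.9, 2.9, 2.6, 3.9, 3.8); X = 17.
W^NE = (Σα)·X − ½Σα_i² = 17² − ½·52.04 = 262.98.
Planner sets x_i = Σα_j = 17 for every i, so X^SO = 6·17 = 102.
W^SO = (Σα)·X^SO − ½·6·(Σα)² = (6/2)·17² = 867.
Deadweight loss = W^SO − W^NE = 604.02.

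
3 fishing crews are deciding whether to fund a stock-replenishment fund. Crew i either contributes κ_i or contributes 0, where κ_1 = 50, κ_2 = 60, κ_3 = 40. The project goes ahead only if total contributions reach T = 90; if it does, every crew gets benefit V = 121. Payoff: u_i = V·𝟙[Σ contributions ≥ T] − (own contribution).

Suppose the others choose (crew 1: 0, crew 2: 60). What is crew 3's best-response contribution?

Others' total = 60. Contributing 40 brings total to 100 ≥ 90: gain V − κ_3 = 81.
Best response: 40.

40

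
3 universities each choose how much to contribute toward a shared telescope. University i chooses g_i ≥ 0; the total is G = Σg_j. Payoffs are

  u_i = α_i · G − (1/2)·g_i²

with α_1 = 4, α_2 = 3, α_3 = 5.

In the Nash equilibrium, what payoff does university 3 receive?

University i's FOC: ∂u_i/∂g_i = α_i − g_i = 0, so g_i* = α_i.
NE contributions = (4, 3, 5); G = 12.
u_3 = α_3·G − ½·(g_3)² = 5·12 − ½·5² = 47.5.

47.5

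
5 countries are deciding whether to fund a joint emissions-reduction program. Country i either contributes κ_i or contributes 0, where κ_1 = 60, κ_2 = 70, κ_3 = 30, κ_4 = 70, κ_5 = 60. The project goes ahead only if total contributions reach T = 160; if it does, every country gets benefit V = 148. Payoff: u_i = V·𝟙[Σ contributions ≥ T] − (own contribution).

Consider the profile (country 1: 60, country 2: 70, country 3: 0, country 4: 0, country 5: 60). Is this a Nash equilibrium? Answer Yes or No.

Yes

Total = 190 ≥ 160: provided.
Country 1 (pledges 60, payoff 88): dropping to 0 → total 130, payoff 0. No gain.
Country 2 (pledges 70, payoff 78): dropping to 0 → total 120, payoff 0. No gain.
Country 3 (pledges 0, payoff 148): pledging 30 → total 220, payoff 118. No gain.
Country 4 (pledges 0, payoff 148): pledging 70 → total 260, payoff 78. No gain.
Country 5 (pledges 60, payoff 88): dropping to 0 → total 130, payoff 0. No gain.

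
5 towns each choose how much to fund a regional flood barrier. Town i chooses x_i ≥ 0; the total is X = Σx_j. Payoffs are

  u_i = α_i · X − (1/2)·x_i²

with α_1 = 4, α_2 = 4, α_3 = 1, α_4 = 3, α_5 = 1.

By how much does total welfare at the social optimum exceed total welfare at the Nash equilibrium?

275

Town i's FOC: ∂u_i/∂x_i = α_i − x_i = 0, so x_i* = α_i.
NE contributions = (4, 4, 1, 3, 1); X = 13.
W^NE = (Σα)·X − ½Σα_i² = 13² − ½·43 = 147.5.
Planner sets x_i = Σα_j = 13 for every i, so X^SO = 5·13 = 65.
W^SO = (Σα)·X^SO − ½·5·(Σα)² = (5/2)·13² = 422.5.
Deadweight loss = W^SO − W^NE = 275.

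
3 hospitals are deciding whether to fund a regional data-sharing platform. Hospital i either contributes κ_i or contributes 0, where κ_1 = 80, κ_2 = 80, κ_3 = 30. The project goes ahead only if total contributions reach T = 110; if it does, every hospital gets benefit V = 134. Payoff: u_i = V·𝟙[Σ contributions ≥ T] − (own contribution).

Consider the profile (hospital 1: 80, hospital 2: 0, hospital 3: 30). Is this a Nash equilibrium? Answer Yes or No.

Total = 110 ≥ 110: provided.
Hospital 1 (pledges 80, payoff 54): dropping to 0 → total 30, payoff 0. No gain.
Hospital 2 (pledges 0, payoff 134): pledging 80 → total 190, payoff 54. No gain.
Hospital 3 (pledges 30, payoff 104): dropping to 0 → total 80, payoff 0. No gain.

Yes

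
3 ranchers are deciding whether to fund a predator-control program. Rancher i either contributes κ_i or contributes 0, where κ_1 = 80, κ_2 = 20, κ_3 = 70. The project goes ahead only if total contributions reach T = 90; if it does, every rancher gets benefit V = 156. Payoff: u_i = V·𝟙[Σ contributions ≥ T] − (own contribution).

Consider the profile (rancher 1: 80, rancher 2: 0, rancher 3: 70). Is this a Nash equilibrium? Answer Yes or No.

Yes

Total = 150 ≥ 90: provided.
Rancher 1 (pledges 80, payoff 76): dropping to 0 → total 70, payoff 0. No gain.
Rancher 2 (pledges 0, payoff 156): pledging 20 → total 170, payoff 136. No gain.
Rancher 3 (pledges 70, payoff 86): dropping to 0 → total 80, payoff 0. No gain.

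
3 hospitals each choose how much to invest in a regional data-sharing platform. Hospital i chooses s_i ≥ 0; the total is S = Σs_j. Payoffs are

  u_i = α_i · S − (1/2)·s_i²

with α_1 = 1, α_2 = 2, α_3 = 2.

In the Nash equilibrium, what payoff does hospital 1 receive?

Hospital i's FOC: ∂u_i/∂s_i = α_i − s_i = 0, so s_i* = α_i.
NE contributions = (1, 2, 2); S = 5.
u_1 = α_1·S − ½·(s_1)² = 1·5 − ½·1² = 4.5.

4.5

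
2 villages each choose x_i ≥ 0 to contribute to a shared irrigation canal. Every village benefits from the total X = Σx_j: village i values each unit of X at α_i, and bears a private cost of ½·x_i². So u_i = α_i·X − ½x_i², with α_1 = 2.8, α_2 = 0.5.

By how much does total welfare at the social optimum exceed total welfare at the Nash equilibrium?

4.045

Village i's FOC: ∂u_i/∂x_i = α_i − x_i = 0, so x_i* = α_i.
NE contributions = (2.8, 0.5); X = 3.3.
W^NE = (Σα)·X − ½Σα_i² = 3.3² − ½·8.09 = 6.845.
Planner sets x_i = Σα_j = 3.3 for every i, so X^SO = 2·3.3 = 6.6.
W^SO = (Σα)·X^SO − ½·2·(Σα)² = (2/2)·3.3² = 10.89.
Deadweight loss = W^SO − W^NE = 4.045.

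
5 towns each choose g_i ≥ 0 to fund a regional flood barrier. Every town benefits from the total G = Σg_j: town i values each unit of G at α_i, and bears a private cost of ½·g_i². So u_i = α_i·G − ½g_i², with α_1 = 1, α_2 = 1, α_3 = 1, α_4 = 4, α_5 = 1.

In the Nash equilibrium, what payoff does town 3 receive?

Town i's FOC: ∂u_i/∂g_i = α_i − g_i = 0, so g_i* = α_i.
NE contributions = (1, 1, 1, 4, 1); G = 8.
u_3 = α_3·G − ½·(g_3)² = 1·8 − ½·1² = 7.5.

7.5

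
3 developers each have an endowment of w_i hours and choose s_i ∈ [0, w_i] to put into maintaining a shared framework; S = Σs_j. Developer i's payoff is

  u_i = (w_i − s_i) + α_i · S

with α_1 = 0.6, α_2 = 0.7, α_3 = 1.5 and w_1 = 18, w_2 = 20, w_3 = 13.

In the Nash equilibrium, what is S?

13

∂u_i/∂s_i = α_i − 1, so developer i contributes w_i if α_i > 1, else 0.
α_i > 1 for i ∈ {3}; NE contributions (0, 0, 13), S = 13.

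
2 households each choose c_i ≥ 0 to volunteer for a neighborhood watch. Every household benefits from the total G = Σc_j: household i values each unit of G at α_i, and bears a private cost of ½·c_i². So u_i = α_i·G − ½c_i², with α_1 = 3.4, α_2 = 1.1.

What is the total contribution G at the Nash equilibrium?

4.5

Household i's FOC: ∂u_i/∂c_i = α_i − c_i = 0, so c_i* = α_i.
NE contributions = (3.4, 1.1); G = 4.5.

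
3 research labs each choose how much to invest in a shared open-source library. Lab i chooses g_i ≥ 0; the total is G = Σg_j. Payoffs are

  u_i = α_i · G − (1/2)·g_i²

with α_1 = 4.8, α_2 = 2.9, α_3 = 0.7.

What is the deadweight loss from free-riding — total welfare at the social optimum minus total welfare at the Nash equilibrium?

Lab i's FOC: ∂u_i/∂g_i = α_i − g_i = 0, so g_i* = α_i.
NE contributions = (4.8, 2.9, 0.7); G = 8.4.
W^NE = (Σα)·G − ½Σα_i² = 8.4² − ½·31.94 = 54.59.
Planner sets g_i = Σα_j = 8.4 for every i, so G^SO = 3·8.4 = 25.2.
W^SO = (Σα)·G^SO − ½·3·(Σα)² = (3/2)·8.4² = 105.84.
Deadweight loss = W^SO − W^NE = 51.25.

51.25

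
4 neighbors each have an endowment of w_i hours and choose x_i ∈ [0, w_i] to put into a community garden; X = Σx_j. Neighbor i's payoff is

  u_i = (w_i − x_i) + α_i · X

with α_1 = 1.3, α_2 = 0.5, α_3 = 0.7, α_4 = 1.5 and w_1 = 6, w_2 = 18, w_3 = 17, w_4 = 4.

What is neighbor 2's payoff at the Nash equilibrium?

23

∂u_i/∂x_i = α_i − 1, so neighbor i contributes w_i if α_i > 1, else 0.
α_i > 1 for i ∈ {1, 4}; NE contributions (6, 0, 0, 4), X = 10.
u_2 = (18 − 0) + 0.5·10 = 23.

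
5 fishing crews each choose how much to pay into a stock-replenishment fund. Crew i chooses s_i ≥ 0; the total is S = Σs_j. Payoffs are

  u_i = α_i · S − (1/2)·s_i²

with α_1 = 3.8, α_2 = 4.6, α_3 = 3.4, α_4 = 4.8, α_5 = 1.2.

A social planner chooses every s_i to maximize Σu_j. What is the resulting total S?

89

Planner FOC: ∂(Σu_j)/∂s_i = (Σα_j) − s_i = 0, so s_i^SO = Σα_j = 17.8 for every i; S^SO = 89.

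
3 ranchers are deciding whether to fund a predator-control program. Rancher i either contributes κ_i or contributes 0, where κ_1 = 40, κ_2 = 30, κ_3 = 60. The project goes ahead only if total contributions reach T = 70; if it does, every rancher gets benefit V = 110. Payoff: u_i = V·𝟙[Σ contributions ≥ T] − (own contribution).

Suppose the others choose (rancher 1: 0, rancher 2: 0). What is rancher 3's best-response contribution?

Others' total = 0. Even contributing 60 gives 60 < 70: no benefit either way.
Best response: 0.

0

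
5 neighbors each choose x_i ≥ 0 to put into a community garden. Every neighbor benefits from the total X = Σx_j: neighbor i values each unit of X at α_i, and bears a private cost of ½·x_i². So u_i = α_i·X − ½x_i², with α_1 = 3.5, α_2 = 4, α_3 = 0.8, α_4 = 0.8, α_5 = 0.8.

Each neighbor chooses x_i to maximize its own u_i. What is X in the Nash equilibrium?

9.9

Neighbor i's FOC: ∂u_i/∂x_i = α_i − x_i = 0, so x_i* = α_i.
NE contributions = (3.5, 4, 0.8, 0.8, 0.8); X = 9.9.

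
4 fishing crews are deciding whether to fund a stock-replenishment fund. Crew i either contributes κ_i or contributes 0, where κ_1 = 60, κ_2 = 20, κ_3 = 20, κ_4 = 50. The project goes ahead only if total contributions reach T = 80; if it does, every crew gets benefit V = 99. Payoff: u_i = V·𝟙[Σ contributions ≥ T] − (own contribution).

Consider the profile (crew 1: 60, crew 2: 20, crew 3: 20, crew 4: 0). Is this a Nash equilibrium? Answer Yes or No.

No

Total = 100 ≥ 80: provided.
Crew 1 (pledges 60, payoff 39): dropping to 0 → total 40, payoff 0. No gain.
Crew 2 (pledges 20, payoff 79): dropping to 0 → total 80, payoff 99. Profitable deviation.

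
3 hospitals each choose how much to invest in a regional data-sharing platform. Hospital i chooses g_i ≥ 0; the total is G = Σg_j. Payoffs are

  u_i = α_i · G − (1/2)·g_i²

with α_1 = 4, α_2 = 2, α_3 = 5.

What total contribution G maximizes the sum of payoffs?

Planner FOC: ∂(Σu_j)/∂g_i = (Σα_j) − g_i = 0, so g_i^SO = Σα_j = 11 for every i; G^SO = 33.

33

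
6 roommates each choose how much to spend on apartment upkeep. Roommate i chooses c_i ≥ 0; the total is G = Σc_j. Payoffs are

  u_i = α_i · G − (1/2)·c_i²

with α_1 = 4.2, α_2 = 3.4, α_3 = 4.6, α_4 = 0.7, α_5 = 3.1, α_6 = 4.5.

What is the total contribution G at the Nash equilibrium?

Roommate i's FOC: ∂u_i/∂c_i = α_i − c_i = 0, so c_i* = α_i.
NE contributions = (4.2, 3.4, 4.6, 0.7, 3.1, 4.5); G = 20.5.

20.5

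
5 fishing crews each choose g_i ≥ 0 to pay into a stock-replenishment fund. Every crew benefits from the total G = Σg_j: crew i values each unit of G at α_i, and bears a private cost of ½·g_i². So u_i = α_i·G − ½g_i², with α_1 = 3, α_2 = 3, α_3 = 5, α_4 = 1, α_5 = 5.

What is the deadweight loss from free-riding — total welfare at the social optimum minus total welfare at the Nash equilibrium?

468

Crew i's FOC: ∂u_i/∂g_i = α_i − g_i = 0, so g_i* = α_i.
NE contributions = (3, 3, 5, 1, 5); G = 17.
W^NE = (Σα)·G − ½Σα_i² = 17² − ½·69 = 254.5.
Planner sets g_i = Σα_j = 17 for every i, so G^SO = 5·17 = 85.
W^SO = (Σα)·G^SO − ½·5·(Σα)² = (5/2)·17² = 722.5.
Deadweight loss = W^SO − W^NE = 468.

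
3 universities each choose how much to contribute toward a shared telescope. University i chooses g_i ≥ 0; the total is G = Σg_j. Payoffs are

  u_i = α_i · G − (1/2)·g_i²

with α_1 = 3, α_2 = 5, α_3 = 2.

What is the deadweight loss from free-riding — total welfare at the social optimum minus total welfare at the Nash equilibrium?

69

University i's FOC: ∂u_i/∂g_i = α_i − g_i = 0, so g_i* = α_i.
NE contributions = (3, 5, 2); G = 10.
W^NE = (Σα)·G − ½Σα_i² = 10² − ½·38 = 81.
Planner sets g_i = Σα_j = 10 for every i, so G^SO = 3·10 = 30.
W^SO = (Σα)·G^SO − ½·3·(Σα)² = (3/2)·10² = 150.
Deadweight loss = W^SO − W^NE = 69.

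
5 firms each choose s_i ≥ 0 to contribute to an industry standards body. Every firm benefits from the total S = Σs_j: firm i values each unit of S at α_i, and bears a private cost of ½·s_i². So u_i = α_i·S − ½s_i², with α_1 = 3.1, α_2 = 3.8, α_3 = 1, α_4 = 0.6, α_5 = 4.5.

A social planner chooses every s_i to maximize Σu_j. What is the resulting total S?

Planner FOC: ∂(Σu_j)/∂s_i = (Σα_j) − s_i = 0, so s_i^SO = Σα_j = 13 for every i; S^SO = 65.

65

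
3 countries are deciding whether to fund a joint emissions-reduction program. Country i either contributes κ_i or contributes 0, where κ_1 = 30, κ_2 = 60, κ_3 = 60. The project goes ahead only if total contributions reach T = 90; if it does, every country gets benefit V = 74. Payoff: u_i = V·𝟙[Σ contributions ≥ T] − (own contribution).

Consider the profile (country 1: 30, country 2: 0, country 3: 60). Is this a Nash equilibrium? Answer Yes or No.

Yes

Total = 90 ≥ 90: provided.
Country 1 (pledges 30, payoff 44): dropping to 0 → total 60, payoff 0. No gain.
Country 2 (pledges 0, payoff 74): pledging 60 → total 150, payoff 14. No gain.
Country 3 (pledges 60, payoff 14): dropping to 0 → total 30, payoff 0. No gain.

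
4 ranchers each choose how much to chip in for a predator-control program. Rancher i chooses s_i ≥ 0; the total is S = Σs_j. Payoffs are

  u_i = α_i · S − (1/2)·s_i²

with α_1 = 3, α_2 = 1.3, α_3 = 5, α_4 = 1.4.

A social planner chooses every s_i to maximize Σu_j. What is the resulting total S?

Planner FOC: ∂(Σu_j)/∂s_i = (Σα_j) − s_i = 0, so s_i^SO = Σα_j = 10.7 for every i; S^SO = 42.8.

42.8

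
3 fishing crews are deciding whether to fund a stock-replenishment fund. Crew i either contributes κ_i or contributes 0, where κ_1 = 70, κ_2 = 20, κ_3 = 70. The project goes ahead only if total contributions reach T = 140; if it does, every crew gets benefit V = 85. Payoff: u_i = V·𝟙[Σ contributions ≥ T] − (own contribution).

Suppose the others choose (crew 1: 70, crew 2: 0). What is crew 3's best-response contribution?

Others' total = 70. Contributing 70 brings total to 140 ≥ 140: gain V − κ_3 = 15.
Best response: 70.

70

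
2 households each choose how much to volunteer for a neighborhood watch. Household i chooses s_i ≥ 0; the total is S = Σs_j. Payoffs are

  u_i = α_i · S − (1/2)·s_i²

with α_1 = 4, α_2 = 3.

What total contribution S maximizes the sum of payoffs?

Planner FOC: ∂(Σu_j)/∂s_i = (Σα_j) − s_i = 0, so s_i^SO = Σα_j = 7 for every i; S^SO = 14.

14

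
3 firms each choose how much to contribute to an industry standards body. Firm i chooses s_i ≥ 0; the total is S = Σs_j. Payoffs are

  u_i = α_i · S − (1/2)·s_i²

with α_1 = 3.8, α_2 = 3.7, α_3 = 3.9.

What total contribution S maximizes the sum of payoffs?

Planner FOC: ∂(Σu_j)/∂s_i = (Σα_j) − s_i = 0, so s_i^SO = Σα_j = 11.4 for every i; S^SO = 34.2.

34.2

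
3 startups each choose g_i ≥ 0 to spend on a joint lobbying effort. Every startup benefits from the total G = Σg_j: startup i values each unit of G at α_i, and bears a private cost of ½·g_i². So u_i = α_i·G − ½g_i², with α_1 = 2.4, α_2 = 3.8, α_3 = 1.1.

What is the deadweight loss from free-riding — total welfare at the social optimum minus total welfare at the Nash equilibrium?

37.35

Startup i's FOC: ∂u_i/∂g_i = α_i − g_i = 0, so g_i* = α_i.
NE contributions = (2.4, 3.8, 1.1); G = 7.3.
W^NE = (Σα)·G − ½Σα_i² = 7.3² − ½·21.41 = 42.585.
Planner sets g_i = Σα_j = 7.3 for every i, so G^SO = 3·7.3 = 21.9.
W^SO = (Σα)·G^SO − ½·3·(Σα)² = (3/2)·7.3² = 79.935.
Deadweight loss = W^SO − W^NE = 37.35.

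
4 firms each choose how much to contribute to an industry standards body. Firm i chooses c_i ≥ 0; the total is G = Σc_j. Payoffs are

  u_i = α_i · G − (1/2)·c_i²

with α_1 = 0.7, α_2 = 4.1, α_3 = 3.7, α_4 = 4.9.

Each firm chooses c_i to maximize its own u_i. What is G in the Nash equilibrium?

13.4

Firm i's FOC: ∂u_i/∂c_i = α_i − c_i = 0, so c_i* = α_i.
NE contributions = (0.7, 4.1, 3.7, 4.9); G = 13.4.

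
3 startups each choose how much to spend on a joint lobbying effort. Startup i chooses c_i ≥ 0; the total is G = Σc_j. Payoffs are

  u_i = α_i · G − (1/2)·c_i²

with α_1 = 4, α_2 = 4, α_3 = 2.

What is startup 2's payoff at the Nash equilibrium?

32

Startup i's FOC: ∂u_i/∂c_i = α_i − c_i = 0, so c_i* = α_i.
NE contributions = (4, 4, 2); G = 10.
u_2 = α_2·G − ½·(c_2)² = 4·10 − ½·4² = 32.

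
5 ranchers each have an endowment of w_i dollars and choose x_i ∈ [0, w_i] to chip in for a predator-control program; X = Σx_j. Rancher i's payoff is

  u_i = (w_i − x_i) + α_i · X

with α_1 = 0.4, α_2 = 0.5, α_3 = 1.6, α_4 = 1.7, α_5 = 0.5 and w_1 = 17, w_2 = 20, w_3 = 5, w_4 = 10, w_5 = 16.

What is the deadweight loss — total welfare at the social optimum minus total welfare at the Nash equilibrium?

∂u_i/∂x_i = α_i − 1, so rancher i contributes w_i if α_i > 1, else 0.
α_i > 1 for i ∈ {3, 4}; NE contributions (0, 0, 5, 10, 0), X = 15.
W^NE = Σw_i − X^NE + (Σα_i)·X^NE = 68 + 3.7·15 = 123.5.
Planner: ∂(Σu_j)/∂x_i = Σα_j − 1 = 3.7 > 0, so everyone contributes w_i; X^SO = 68, W^SO = 68 + 3.7·68 = 319.6.
Deadweight loss = 196.1.

196.1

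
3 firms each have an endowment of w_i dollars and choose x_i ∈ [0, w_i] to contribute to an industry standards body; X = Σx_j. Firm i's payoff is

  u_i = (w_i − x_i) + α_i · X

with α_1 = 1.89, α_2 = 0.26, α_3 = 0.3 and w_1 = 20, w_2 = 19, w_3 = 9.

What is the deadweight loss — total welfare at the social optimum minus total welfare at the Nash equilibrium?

∂u_i/∂x_i = α_i − 1, so firm i contributes w_i if α_i > 1, else 0.
α_i > 1 for i ∈ {1}; NE contributions (20, 0, 0), X = 20.
W^NE = Σw_i − X^NE + (Σα_i)·X^NE = 48 + 1.45·20 = 77.
Planner: ∂(Σu_j)/∂x_i = Σα_j − 1 = 1.45 > 0, so everyone contributes w_i; X^SO = 48, W^SO = 48 + 1.45·48 = 117.6.
Deadweight loss = 40.6.

40.6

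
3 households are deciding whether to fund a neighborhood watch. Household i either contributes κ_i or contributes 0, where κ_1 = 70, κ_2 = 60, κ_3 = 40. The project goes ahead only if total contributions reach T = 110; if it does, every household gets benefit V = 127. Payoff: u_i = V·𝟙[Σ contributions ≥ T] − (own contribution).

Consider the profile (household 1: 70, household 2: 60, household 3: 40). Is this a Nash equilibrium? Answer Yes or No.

No

Total = 170 ≥ 110: provided.
Household 1 (pledges 70, payoff 57): dropping to 0 → total 100, payoff 0. No gain.
Household 2 (pledges 60, payoff 67): dropping to 0 → total 110, payoff 127. Profitable deviation.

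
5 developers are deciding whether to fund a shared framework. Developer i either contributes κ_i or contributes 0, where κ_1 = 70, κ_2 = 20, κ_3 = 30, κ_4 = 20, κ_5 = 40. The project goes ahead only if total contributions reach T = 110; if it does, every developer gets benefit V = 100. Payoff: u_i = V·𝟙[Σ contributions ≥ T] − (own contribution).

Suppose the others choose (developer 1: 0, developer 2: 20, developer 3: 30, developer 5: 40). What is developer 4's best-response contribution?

20

Others' total = 90. Contributing 20 brings total to 110 ≥ 110: gain V − κ_4 = 80.
Best response: 20.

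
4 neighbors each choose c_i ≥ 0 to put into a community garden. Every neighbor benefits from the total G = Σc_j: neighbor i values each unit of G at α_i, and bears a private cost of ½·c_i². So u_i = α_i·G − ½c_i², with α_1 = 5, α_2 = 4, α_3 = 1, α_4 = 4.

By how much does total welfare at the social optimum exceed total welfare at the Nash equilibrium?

225

Neighbor i's FOC: ∂u_i/∂c_i = α_i − c_i = 0, so c_i* = α_i.
NE contributions = (5, 4, 1, 4); G = 14.
W^NE = (Σα)·G − ½Σα_i² = 14² − ½·58 = 167.
Planner sets c_i = Σα_j = 14 for every i, so G^SO = 4·14 = 56.
W^SO = (Σα)·G^SO − ½·4·(Σα)² = (4/2)·14² = 392.
Deadweight loss = W^SO − W^NE = 225.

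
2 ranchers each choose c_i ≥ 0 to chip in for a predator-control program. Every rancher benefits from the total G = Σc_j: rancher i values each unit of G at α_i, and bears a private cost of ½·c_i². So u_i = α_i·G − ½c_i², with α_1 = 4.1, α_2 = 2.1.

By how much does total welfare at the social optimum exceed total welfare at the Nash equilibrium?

Rancher i's FOC: ∂u_i/∂c_i = α_i − c_i = 0, so c_i* = α_i.
NE contributions = (4.1, 2.1); G = 6.2.
W^NE = (Σα)·G − ½Σα_i² = 6.2² − ½·21.22 = 27.83.
Planner sets c_i = Σα_j = 6.2 for every i, so G^SO = 2·6.2 = 12.4.
W^SO = (Σα)·G^SO − ½·2·(Σα)² = (2/2)·6.2² = 38.44.
Deadweight loss = W^SO − W^NE = 10.61.

10.61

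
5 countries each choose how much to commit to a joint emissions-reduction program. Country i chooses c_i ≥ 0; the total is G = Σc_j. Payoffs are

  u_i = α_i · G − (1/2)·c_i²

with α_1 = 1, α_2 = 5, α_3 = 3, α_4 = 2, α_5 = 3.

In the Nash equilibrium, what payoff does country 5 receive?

37.5

Country i's FOC: ∂u_i/∂c_i = α_i − c_i = 0, so c_i* = α_i.
NE contributions = (1, 5, 3, 2, 3); G = 14.
u_5 = α_5·G − ½·(c_5)² = 3·14 − ½·3² = 37.5.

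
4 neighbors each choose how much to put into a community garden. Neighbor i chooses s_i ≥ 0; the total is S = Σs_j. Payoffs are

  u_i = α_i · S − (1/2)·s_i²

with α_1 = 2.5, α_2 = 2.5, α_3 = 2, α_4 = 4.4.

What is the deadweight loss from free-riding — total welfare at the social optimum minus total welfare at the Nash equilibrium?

Neighbor i's FOC: ∂u_i/∂s_i = α_i − s_i = 0, so s_i* = α_i.
NE contributions = (2.5, 2.5, 2, 4.4); S = 11.4.
W^NE = (Σα)·S − ½Σα_i² = 11.4² − ½·35.86 = 112.03.
Planner sets s_i = Σα_j = 11.4 for every i, so S^SO = 4·11.4 = 45.6.
W^SO = (Σα)·S^SO − ½·4·(Σα)² = (4/2)·11.4² = 259.92.
Deadweight loss = W^SO − W^NE = 147.89.

147.89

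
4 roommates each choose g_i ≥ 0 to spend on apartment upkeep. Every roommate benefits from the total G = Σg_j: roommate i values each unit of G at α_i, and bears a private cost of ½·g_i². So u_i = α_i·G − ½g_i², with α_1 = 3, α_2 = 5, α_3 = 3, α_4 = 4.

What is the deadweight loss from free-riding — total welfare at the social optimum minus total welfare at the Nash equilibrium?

254.5

Roommate i's FOC: ∂u_i/∂g_i = α_i − g_i = 0, so g_i* = α_i.
NE contributions = (3, 5, 3, 4); G = 15.
W^NE = (Σα)·G − ½Σα_i² = 15² − ½·59 = 195.5.
Planner sets g_i = Σα_j = 15 for every i, so G^SO = 4·15 = 60.
W^SO = (Σα)·G^SO − ½·4·(Σα)² = (4/2)·15² = 450.
Deadweight loss = W^SO − W^NE = 254.5.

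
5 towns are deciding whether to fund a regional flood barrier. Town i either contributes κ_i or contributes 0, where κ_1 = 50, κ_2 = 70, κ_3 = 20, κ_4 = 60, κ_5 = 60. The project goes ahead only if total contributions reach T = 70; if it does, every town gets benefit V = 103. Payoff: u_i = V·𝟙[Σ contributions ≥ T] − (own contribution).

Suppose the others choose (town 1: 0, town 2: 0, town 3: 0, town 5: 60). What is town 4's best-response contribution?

60

Others' total = 60. Contributing 60 brings total to 120 ≥ 70: gain V − κ_4 = 43.
Best response: 60.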